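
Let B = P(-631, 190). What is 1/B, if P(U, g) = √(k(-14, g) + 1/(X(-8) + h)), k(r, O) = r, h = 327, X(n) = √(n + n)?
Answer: √106945/√(-1496903 - 4*I) ≈ 3.5712e-7 + 0.26729*I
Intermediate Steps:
X(n) = √2*√n (X(n) = √(2*n) = √2*√n)
P(U, g) = √(-14 + (327 - 4*I)/106945) (P(U, g) = √(-14 + 1/(√2*√(-8) + 327)) = √(-14 + 1/(√2*(2*I*√2) + 327)) = √(-14 + 1/(4*I + 327)) = √(-14 + 1/(327 + 4*I)) = √(-14 + (327 - 4*I)/106945))
B = √(-160086291335 - 427780*I)/106945 ≈ 4.9987e-6 - 3.7412*I
1/B = 1/(√(-160086291335 - 427780*I)/106945) = 106945/√(-160086291335 - 427780*I)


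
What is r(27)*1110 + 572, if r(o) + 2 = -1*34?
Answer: -39388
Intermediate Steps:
r(o) = -36 (r(o) = -2 - 1*34 = -2 - 34 = -36)
r(27)*1110 + 572 = -36*1110 + 572 = -39960 + 572 = -39388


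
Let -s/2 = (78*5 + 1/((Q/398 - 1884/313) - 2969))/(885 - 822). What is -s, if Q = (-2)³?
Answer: 20648395258/1667756439 ≈ 12.381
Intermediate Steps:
Q = -8
s = -20648395258/1667756439 (s = -2*(78*5 + 1/((-8/398 - 1884/313) - 2969))/(885 - 822) = -2*(390 + 1/((-8*1/398 - 1884*1/313) - 2969))/63 = -2*(390 + 1/((-4/199 - 1884/313) - 2969))/63 = -2*(390 + 1/(-376168/62287 - 2969))/63 = -2*(390 + 1/(-185306271/62287))/63 = -2*(390 - 62287/185306271)/63 = -144538766806/(185306271*63) = -2*10324197629/1667756439 = -20648395258/1667756439 ≈ -12.381)
-s = -1*(-20648395258/1667756439) = 20648395258/1667756439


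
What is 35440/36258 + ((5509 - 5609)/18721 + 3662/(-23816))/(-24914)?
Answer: 98418758960954119/100689730471499208 ≈ 0.97745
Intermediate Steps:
35440/36258 + ((5509 - 5609)/18721 + 3662/(-23816))/(-24914) = 35440*(1/36258) + (-100*1/18721 + 3662*(-1/23816))*(-1/24914) = 17720/18129 + (-100/18721 - 1831/11908)*(-1/24914) = 17720/18129 - 35468951/222929668*(-1/24914) = 17720/18129 + 35468951/5554069748552 = 98418758960954119/100689730471499208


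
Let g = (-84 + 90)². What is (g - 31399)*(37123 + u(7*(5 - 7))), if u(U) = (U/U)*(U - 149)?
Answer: -1159176480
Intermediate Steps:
g = 36 (g = 6² = 36)
u(U) = -149 + U (u(U) = 1*(-149 + U) = -149 + U)
(g - 31399)*(37123 + u(7*(5 - 7))) = (36 - 31399)*(37123 + (-149 + 7*(5 - 7))) = -31363*(37123 + (-149 + 7*(-2))) = -31363*(37123 + (-149 - 14)) = -31363*(37123 - 163) = -31363*36960 = -1159176480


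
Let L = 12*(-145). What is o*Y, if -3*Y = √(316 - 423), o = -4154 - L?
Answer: 2414*I*√107/3 ≈ 8323.5*I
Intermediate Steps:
L = -1740
o = -2414 (o = -4154 - 1*(-1740) = -4154 + 1740 = -2414)
Y = -I*√107/3 (Y = -√(316 - 423)/3 = -I*√107/3 ≈ -3.448*I)
o*Y = -(-2414)*I*√107/3 = 2414*I*√107/3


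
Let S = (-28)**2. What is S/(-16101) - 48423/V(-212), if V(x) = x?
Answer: 779492515/3413412 ≈ 228.36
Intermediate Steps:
S = 784
S/(-16101) - 48423/V(-212) = 784/(-16101) - 48423/(-212) = 784*(-1/16101) - 48423*(-1/212) = -784/16101 + 48423/212 = 779492515/3413412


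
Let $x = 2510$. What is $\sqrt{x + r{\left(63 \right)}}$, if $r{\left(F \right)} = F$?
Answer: $\sqrt{2573} \approx 50.725$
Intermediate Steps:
$\sqrt{x + r{\left(63 \right)}} = \sqrt{2510 + 63} = \sqrt{2573}$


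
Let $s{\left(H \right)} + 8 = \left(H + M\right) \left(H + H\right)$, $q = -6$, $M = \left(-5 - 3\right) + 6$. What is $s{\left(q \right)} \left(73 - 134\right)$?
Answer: $-5368$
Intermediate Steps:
$M = -2$ ($M = -8 + 6 = -2$)
$s{\left(H \right)} = -8 + 2 H \left(-2 + H\right)$ ($s{\left(H \right)} = -8 + \left(H - 2\right) \left(H + H\right) = -8 + \left(-2 + H\right) 2 H = -8 + 2 H \left(-2 + H\right)$)
$s{\left(q \right)} \left(73 - 134\right) = \left(-8 - -24 + 2 \left(-6\right)^{2}\right) \left(73 - 134\right) = \left(-8 + 24 + 2 \cdot 36\right) \left(-61\right) = \left(-8 + 24 + 72\right) \left(-61\right) = 88 \left(-61\right) = -5368$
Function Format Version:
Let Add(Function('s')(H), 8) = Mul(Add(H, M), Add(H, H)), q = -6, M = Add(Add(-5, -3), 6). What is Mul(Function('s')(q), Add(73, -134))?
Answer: -5368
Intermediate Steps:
M = -2 (M = Add(-8, 6) = -2)
Function('s')(H) = Add(-8, Mul(2, H, Add(-2, H))) (Function('s')(H) = Add(-8, Mul(Add(H, -2), Add(H, H))) = Add(-8, Mul(Add(-2, H), Mul(2, H))) = Add(-8, Mul(2, H, Add(-2, H))))
Mul(Function('s')(q), Add(73, -134)) = Mul(Add(-8, Mul(-4, -6), Mul(2, Pow(-6, 2))), Add(73, -134)) = Mul(Add(-8, 24, Mul(2, 36)), -61) = Mul(Add(-8, 24, 72), -61) = Mul(88, -61) = -5368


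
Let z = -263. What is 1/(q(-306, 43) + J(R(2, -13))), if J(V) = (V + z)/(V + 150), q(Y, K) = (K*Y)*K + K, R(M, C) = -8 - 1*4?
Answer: -138/78073913 ≈ -1.7676e-6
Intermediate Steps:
R(M, C) = -12 (R(M, C) = -8 - 4 = -12)
q(Y, K) = K + Y*K**2 (q(Y, K) = Y*K**2 + K = K + Y*K**2)
J(V) = (-263 + V)/(150 + V) (J(V) = (V - 263)/(V + 150) = (-263 + V)/(150 + V))
1/(q(-306, 43) + J(R(2, -13))) = 1/(43*(1 + 43*(-306)) + (-263 - 12)/(150 - 12)) = 1/(43*(1 - 13158) - 275/138) = 1/(43*(-13157) + (1/138)*(-275)) = 1/(-565751 - 275/138) = 1/(-78073913/138) = -138/78073913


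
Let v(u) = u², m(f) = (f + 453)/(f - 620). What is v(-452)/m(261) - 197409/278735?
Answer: -10221998716493/99508395 ≈ -1.0273e+5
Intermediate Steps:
m(f) = (453 + f)/(-620 + f)
v(-452)/m(261) - 197409/278735 = (-452)²/(((453 + 261)/(-620 + 261))) - 197409/278735 = 204304/((714/(-359))) - 197409*1/278735 = 204304/((-1/359*714)) - 197409/278735 = 204304/(-714/359) - 197409/278735 = 204304*(-359/714) - 197409/278735 = -36672568/357 - 197409/278735 = -10221998716493/99508395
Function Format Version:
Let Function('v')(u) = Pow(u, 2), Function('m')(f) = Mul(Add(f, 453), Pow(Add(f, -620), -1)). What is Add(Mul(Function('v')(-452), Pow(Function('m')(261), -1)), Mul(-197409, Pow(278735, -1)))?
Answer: Rational(-10221998716493, 99508395) ≈ -1.0273e+5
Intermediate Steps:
Function('m')(f) = Mul(Pow(Add(-620, f), -1), Add(453, f)) (Function('m')(f) = Mul(Add(453, f), Pow(Add(-620, f), -1)) = Mul(Pow(Add(-620, f), -1), Add(453, f)))
Add(Mul(Function('v')(-452), Pow(Function('m')(261), -1)), Mul(-197409, Pow(278735, -1))) = Add(Mul(Pow(-452, 2), Pow(Mul(Pow(Add(-620, 261), -1), Add(453, 261)), -1)), Mul(-197409, Pow(278735, -1))) = Add(Mul(204304, Pow(Mul(Pow(-359, -1), 714), -1)), Mul(-197409, Rational(1, 278735))) = Add(Mul(204304, Pow(Mul(Rational(-1, 359), 714), -1)), Rational(-197409, 278735)) = Add(Mul(204304, Pow(Rational(-714, 359), -1)), Rational(-197409, 278735)) = Add(Mul(204304, Rational(-359, 714)), Rational(-197409, 278735)) = Add(Rational(-36672568, 357), Rational(-197409, 278735)) = Rational(-10221998716493, 99508395)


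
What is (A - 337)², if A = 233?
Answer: 10816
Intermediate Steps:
(A - 337)² = (233 - 337)² = (-104)² = 10816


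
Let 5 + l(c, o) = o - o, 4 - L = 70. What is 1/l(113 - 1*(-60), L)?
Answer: -⅕ ≈ -0.20000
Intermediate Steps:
L = -66 (L = 4 - 1*70 = 4 - 70 = -66)
l(c, o) = -5 (l(c, o) = -5 + (o - o) = -5 + 0 = -5)
1/l(113 - 1*(-60), L) = 1/(-5) = -⅕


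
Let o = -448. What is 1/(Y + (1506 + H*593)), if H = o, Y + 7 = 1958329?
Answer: 1/1694164 ≈ 5.9026e-7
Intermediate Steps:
Y = 1958322 (Y = -7 + 1958329 = 1958322)
H = -448
1/(Y + (1506 + H*593)) = 1/(1958322 + (1506 - 448*593)) = 1/(1958322 + (1506 - 265664)) = 1/(1958322 - 264158) = 1/1694164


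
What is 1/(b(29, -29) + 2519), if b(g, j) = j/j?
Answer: 1/2520 ≈ 0.00039683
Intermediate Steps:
b(g, j) = 1
1/(b(29, -29) + 2519) = 1/(1 + 2519) = 1/2520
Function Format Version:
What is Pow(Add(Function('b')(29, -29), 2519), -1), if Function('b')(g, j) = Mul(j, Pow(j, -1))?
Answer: Rational(1, 2520) ≈ 0.00039683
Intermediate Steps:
Function('b')(g, j) = 1
Pow(Add(Function('b')(29, -29), 2519), -1) = Pow(Add(1, 2519), -1) = Pow(2520, -1) = Rational(1, 2520)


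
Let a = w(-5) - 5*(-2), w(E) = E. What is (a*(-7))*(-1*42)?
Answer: 1470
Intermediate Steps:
a = 5 (a = -5 - 5*(-2) = -5 + 10 = 5)
(a*(-7))*(-1*42) = (5*(-7))*(-1*42) = -35*(-42) = 1470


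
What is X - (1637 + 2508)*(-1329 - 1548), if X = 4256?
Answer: 11929421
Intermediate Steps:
X - (1637 + 2508)*(-1329 - 1548) = 4256 - (1637 + 2508)*(-1329 - 1548) = 4256 - 4145*(-2877) = 4256 - 1*(-11925165) = 4256 + 11925165 = 11929421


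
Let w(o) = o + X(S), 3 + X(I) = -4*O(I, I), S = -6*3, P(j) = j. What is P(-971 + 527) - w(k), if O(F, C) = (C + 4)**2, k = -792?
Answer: 1135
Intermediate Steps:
S = -18
O(F, C) = (4 + C)**2
X(I) = -3 - 4*(4 + I)**2
w(o) = -787 + o (w(o) = o + (-3 - 4*(4 - 18)**2) = o + (-3 - 4*(-14)**2) = o + (-3 - 4*196) = o + (-3 - 784) = o - 787 = -787 + o)
P(-971 + 527) - w(k) = (-971 + 527) - (-787 - 792) = -444 - 1*(-1579) = -444 + 1579 = 1135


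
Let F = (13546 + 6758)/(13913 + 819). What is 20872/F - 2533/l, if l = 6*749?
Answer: 28787333753/1900962 ≈ 15144.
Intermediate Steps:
l = 4494
F = 5076/3683 (F = 20304/14732 = 20304*(1/14732) = 5076/3683 ≈ 1.3782)
20872/F - 2533/l = 20872/(5076/3683) - 2533/4494 = 20872*(3683/5076) - 2533*1/4494 = 19217894/1269 - 2533/4494 = 28787333753/1900962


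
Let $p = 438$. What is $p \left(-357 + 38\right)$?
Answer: $-139722$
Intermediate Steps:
$p \left(-357 + 38\right) = 438 \left(-357 + 38\right) = 438 \left(-319\right) = -139722$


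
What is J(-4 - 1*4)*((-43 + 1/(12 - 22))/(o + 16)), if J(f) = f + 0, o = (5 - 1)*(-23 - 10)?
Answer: -431/145 ≈ -2.9724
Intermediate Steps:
o = -132 (o = 4*(-33) = -132)
J(f) = f
J(-4 - 1*4)*((-43 + 1/(12 - 22))/(o + 16)) = (-4 - 1*4)*((-43 + 1/(12 - 22))/(-132 + 16)) = (-4 - 4)*((-43 + 1/(-10))/(-116)) = -8*(-43 - ⅒)*(-1)/116 = -(-1724)*(-1)/(5*116) = -8*431/1160 = -431/145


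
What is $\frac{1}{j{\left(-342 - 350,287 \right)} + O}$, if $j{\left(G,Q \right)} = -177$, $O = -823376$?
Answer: $- \frac{1}{823553} \approx -1.2143 \cdot 10^{-6}$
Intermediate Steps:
$\frac{1}{j{\left(-342 - 350,287 \right)} + O} = \frac{1}{-177 - 823376} = \frac{1}{-823553} = - \frac{1}{823553}$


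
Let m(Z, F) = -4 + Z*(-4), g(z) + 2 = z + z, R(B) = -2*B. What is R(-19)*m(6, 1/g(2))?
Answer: -1064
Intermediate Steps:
g(z) = -2 + 2*z (g(z) = -2 + (z + z) = -2 + 2*z)
m(Z, F) = -4 - 4*Z
R(-19)*m(6, 1/g(2)) = (-2*(-19))*(-4 - 4*6) = 38*(-4 - 24) = 38*(-28) = -1064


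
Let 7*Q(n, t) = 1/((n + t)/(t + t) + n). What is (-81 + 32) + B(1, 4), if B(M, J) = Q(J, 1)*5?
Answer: -4449/91 ≈ -48.890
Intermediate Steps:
Q(n, t) = 1/(7*(n + (n + t)/(2*t))) (Q(n, t) = 1/(7*((n + t)/(t + t) + n)) = 1/(7*((n + t)/((2*t)) + n)) = 1/(7*((n + t)*(1/(2*t)) + n)) = 1/(7*((n + t)/(2*t) + n)) = 1/(7*(n + (n + t)/(2*t))))
B(M, J) = 10/(7*(1 + 3*J)) (B(M, J) = ((2/7)*1/(J + 1 + 2*J*1))*5 = ((2/7)*1/(J + 1 + 2*J))*5 = ((2/7)*1/(1 + 3*J))*5 = (2/(7*(1 + 3*J)))*5 = 10/(7*(1 + 3*J)))
(-81 + 32) + B(1, 4) = (-81 + 32) + 10/(7*(1 + 3*4)) = -49 + 10/(7*(1 + 12)) = -49 + (10/7)/13 = -49 + (10/7)*(1/13) = -49 + 10/91 = -4449/91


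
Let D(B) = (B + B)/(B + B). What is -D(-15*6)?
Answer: -1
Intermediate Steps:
D(B) = 1 (D(B) = (2*B)/((2*B)) = (2*B)*(1/(2*B)) = 1)
-D(-15*6) = -1*1 = -1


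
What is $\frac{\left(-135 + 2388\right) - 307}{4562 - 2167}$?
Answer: $\frac{1946}{2395} \approx 0.81253$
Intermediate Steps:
$\frac{\left(-135 + 2388\right) - 307}{4562 - 2167} = \frac{2253 - 307}{2395} = 1946 \cdot \frac{1}{2395} = \frac{1946}{2395}$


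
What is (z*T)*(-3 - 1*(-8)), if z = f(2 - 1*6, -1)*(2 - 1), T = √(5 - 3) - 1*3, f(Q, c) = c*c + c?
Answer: 0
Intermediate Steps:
f(Q, c) = c + c² (f(Q, c) = c² + c = c + c²)
T = -3 + √2 (T = √2 - 3 = -3 + √2 ≈ -1.5858)
z = 0 (z = (-(1 - 1))*(2 - 1) = -1*0*1 = 0*1 = 0)
(z*T)*(-3 - 1*(-8)) = (0*(-3 + √2))*(-3 - 1*(-8)) = 0*(-3 + 8) = 0*5 = 0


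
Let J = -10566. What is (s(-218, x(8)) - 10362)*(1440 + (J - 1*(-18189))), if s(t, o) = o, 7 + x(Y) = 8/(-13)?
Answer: -1221737715/13 ≈ -9.3980e+7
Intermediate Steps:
x(Y) = -99/13 (x(Y) = -7 + 8/(-13) = -7 + 8*(-1/13) = -7 - 8/13 = -99/13)
(s(-218, x(8)) - 10362)*(1440 + (J - 1*(-18189))) = (-99/13 - 10362)*(1440 + (-10566 - 1*(-18189))) = -134805*(1440 + (-10566 + 18189))/13 = -134805*(1440 + 7623)/13 = -134805/13*9063 = -1221737715/13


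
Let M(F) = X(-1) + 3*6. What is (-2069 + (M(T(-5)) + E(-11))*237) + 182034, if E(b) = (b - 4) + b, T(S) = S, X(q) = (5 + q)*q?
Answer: 177121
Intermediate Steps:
X(q) = q*(5 + q)
E(b) = -4 + 2*b (E(b) = (-4 + b) + b = -4 + 2*b)
M(F) = 14 (M(F) = -(5 - 1) + 3*6 = -1*4 + 18 = -4 + 18 = 14)
(-2069 + (M(T(-5)) + E(-11))*237) + 182034 = (-2069 + (14 + (-4 + 2*(-11)))*237) + 182034 = (-2069 + (14 + (-4 - 22))*237) + 182034 = (-2069 + (14 - 26)*237) + 182034 = (-2069 - 12*237) + 182034 = (-2069 - 2844) + 182034 = -4913 + 182034 = 177121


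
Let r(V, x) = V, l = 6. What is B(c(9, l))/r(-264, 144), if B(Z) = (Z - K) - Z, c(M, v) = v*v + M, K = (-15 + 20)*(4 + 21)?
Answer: 125/264 ≈ 0.47348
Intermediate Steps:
K = 125 (K = 5*25 = 125)
c(M, v) = M + v² (c(M, v) = v² + M = M + v²)
B(Z) = -125 (B(Z) = (Z - 1*125) - Z = (Z - 125) - Z = (-125 + Z) - Z = -125)
B(c(9, l))/r(-264, 144) = -125/(-264) = -125*(-1/264) = 125/264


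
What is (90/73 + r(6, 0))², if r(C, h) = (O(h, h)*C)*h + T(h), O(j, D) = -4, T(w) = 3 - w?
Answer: 95481/5329 ≈ 17.917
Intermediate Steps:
r(C, h) = 3 - h - 4*C*h (r(C, h) = (-4*C)*h + (3 - h) = -4*C*h + (3 - h) = 3 - h - 4*C*h)
(90/73 + r(6, 0))² = (90/73 + (3 - 1*0 - 4*6*0))² = (90*(1/73) + (3 + 0 + 0))² = (90/73 + 3)² = (309/73)² = 95481/5329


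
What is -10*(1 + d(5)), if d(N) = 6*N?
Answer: -310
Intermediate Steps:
-10*(1 + d(5)) = -10*(1 + 6*5) = -10*(1 + 30) = -10*31 = -310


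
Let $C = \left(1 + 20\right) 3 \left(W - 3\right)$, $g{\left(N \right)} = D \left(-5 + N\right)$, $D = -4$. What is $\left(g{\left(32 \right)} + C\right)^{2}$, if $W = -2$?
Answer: $178929$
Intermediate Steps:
$g{\left(N \right)} = 20 - 4 N$ ($g{\left(N \right)} = - 4 \left(-5 + N\right) = 20 - 4 N$)
$C = -315$ ($C = \left(1 + 20\right) 3 \left(-2 - 3\right) = 21 \cdot 3 \left(-5\right) = 21 \left(-15\right) = -315$)
$\left(g{\left(32 \right)} + C\right)^{2} = \left(\left(20 - 128\right) - 315\right)^{2} = \left(-108 - 315\right)^{2} = \left(-423\right)^{2} = 178929$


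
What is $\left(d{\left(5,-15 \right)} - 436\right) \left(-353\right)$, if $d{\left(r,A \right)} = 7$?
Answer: $151437$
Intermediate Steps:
$\left(d{\left(5,-15 \right)} - 436\right) \left(-353\right) = \left(7 - 436\right) \left(-353\right) = \left(-429\right) \left(-353\right) = 151437$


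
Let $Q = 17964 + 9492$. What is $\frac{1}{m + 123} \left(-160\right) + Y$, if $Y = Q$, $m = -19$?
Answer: $\frac{356908}{13} \approx 27454.0$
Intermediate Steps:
$Q = 27456$
$Y = 27456$
$\frac{1}{m + 123} \left(-160\right) + Y = \frac{1}{-19 + 123} \left(-160\right) + 27456 = \frac{1}{104} \left(-160\right) + 27456 = - \frac{20}{13} + 27456 = \frac{356908}{13}$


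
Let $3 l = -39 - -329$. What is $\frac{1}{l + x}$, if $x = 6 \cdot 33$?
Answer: $\frac{3}{884} \approx 0.0033937$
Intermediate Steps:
$l = \frac{290}{3}$ ($l = \frac{-39 - -329}{3} = \frac{-39 + 329}{3} = \frac{1}{3} \cdot 290 = \frac{290}{3} \approx 96.667$)
$x = 198$
$\frac{1}{l + x} = \frac{1}{\frac{290}{3} + 198} = \frac{1}{\frac{884}{3}} = \frac{3}{884}$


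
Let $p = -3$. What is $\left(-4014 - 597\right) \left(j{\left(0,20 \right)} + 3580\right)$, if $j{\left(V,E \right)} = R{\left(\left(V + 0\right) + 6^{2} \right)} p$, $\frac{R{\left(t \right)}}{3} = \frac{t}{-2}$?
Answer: $-17254362$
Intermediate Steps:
$R{\left(t \right)} = - \frac{3 t}{2}$ ($R{\left(t \right)} = 3 \frac{t}{-2} = 3 t \left(- \frac{1}{2}\right) = 3 \left(- \frac{t}{2}\right) = - \frac{3 t}{2}$)
$j{\left(V,E \right)} = 162 + \frac{9 V}{2}$ ($j{\left(V,E \right)} = - \frac{3 \left(\left(V + 0\right) + 6^{2}\right)}{2} \left(-3\right) = - \frac{3 \left(V + 36\right)}{2} \left(-3\right) = - \frac{3 \left(36 + V\right)}{2} \left(-3\right) = \left(-54 - \frac{3 V}{2}\right) \left(-3\right) = 162 + \frac{9 V}{2}$)
$\left(-4014 - 597\right) \left(j{\left(0,20 \right)} + 3580\right) = \left(-4014 - 597\right) \left(\left(162 + \frac{9}{2} \cdot 0\right) + 3580\right) = - 4611 \left(\left(162 + 0\right) + 3580\right) = - 4611 \left(162 + 3580\right) = \left(-4611\right) 3742 = -17254362$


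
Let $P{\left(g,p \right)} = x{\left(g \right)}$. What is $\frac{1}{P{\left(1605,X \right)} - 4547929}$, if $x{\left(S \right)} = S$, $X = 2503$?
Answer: $- \frac{1}{4546324} \approx -2.1996 \cdot 10^{-7}$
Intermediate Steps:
$P{\left(g,p \right)} = g$
$\frac{1}{P{\left(1605,X \right)} - 4547929} = \frac{1}{1605 - 4547929} = \frac{1}{-4546324} = - \frac{1}{4546324}$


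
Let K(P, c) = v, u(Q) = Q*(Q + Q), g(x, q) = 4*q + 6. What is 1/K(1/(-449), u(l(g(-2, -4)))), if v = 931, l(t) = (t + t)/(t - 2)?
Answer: 1/931 ≈ 0.0010741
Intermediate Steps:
g(x, q) = 6 + 4*q
l(t) = 2*t/(-2 + t) (l(t) = (2*t)/(-2 + t) = 2*t/(-2 + t))
u(Q) = 2*Q**2 (u(Q) = Q*(2*Q) = 2*Q**2)
K(P, c) = 931
1/K(1/(-449), u(l(g(-2, -4)))) = 1/931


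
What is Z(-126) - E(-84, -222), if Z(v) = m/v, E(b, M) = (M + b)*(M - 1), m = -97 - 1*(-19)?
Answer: -1432985/21 ≈ -68237.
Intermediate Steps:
m = -78 (m = -97 + 19 = -78)
E(b, M) = (-1 + M)*(M + b) (E(b, M) = (M + b)*(-1 + M) = (-1 + M)*(M + b))
Z(v) = -78/v
Z(-126) - E(-84, -222) = -78/(-126) - ((-222)² - 1*(-222) - 1*(-84) - 222*(-84)) = -78*(-1/126) - (49284 + 222 + 84 + 18648) = 13/21 - 1*68238 = 13/21 - 68238 = -1432985/21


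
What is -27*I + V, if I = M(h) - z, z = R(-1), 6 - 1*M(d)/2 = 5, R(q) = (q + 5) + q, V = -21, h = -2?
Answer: 6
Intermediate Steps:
R(q) = 5 + 2*q (R(q) = (5 + q) + q = 5 + 2*q)
M(d) = 2 (M(d) = 12 - 2*5 = 12 - 10 = 2)
z = 3 (z = 5 + 2*(-1) = 5 - 2 = 3)
I = -1 (I = 2 - 1*3 = 2 - 3 = -1)
-27*I + V = -27*(-1) - 21 = 27 - 21 = 6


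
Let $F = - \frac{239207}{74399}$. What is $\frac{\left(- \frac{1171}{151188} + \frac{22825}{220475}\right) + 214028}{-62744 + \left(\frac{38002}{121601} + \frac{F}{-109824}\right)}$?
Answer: $- \frac{23628040589176484162781979328}{6926709264660596494980535085} \approx -3.4111$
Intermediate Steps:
$F = - \frac{239207}{74399}$ ($F = \left(-239207\right) \frac{1}{74399} = - \frac{239207}{74399} \approx -3.2152$)
$\frac{\left(- \frac{1171}{151188} + \frac{22825}{220475}\right) + 214028}{-62744 + \left(\frac{38002}{121601} + \frac{F}{-109824}\right)} = \frac{\left(- \frac{1171}{151188} + \frac{22825}{220475}\right) + 214028}{-62744 + \left(\frac{38002}{121601} - \frac{239207}{74399 \left(-109824\right)}\right)} = \frac{\left(\left(-1171\right) \frac{1}{151188} + 22825 \cdot \frac{1}{220475}\right) + 214028}{-62744 + \left(38002 \cdot \frac{1}{121601} - - \frac{239207}{8170795776}\right)} = \frac{\left(- \frac{1171}{151188} + \frac{913}{8819}\right) + 214028}{-62744 + \left(\frac{38002}{121601} + \frac{239207}{8170795776}\right)} = \frac{\frac{127707595}{1333326972} + 214028}{-62744 + \frac{310535668889959}{993576937157376}} = \frac{285369432870811}{1333326972 \left(- \frac{62340680809333509785}{993576937157376}\right)} = \frac{285369432870811}{1333326972} \left(- \frac{993576937157376}{62340680809333509785}\right) = - \frac{23628040589176484162781979328}{6926709264660596494980535085}$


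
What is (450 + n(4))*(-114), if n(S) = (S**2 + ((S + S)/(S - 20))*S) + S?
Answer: -53352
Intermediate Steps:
n(S) = S + S**2 + 2*S**2/(-20 + S) (n(S) = (S**2 + ((2*S)/(-20 + S))*S) + S = (S**2 + (2*S/(-20 + S))*S) + S = (S**2 + 2*S**2/(-20 + S)) + S = S + S**2 + 2*S**2/(-20 + S))
(450 + n(4))*(-114) = (450 + 4*(-20 + 4**2 - 17*4)/(-20 + 4))*(-114) = (450 + 4*(-20 + 16 - 68)/(-16))*(-114) = (450 + 4*(-1/16)*(-72))*(-114) = (450 + 18)*(-114) = 468*(-114) = -53352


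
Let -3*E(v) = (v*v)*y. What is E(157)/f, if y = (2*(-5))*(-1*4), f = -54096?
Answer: 123245/20286 ≈ 6.0754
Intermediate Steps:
y = 40 (y = -10*(-4) = 40)
E(v) = -40*v**2/3 (E(v) = -v*v*40/3 = -v**2*40/3 = -40*v**2/3)
E(157)/f = -40/3*157**2/(-54096) = -40/3*24649*(-1/54096) = -985960/3*(-1/54096) = 123245/20286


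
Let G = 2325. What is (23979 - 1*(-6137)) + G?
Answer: 32441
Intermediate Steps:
(23979 - 1*(-6137)) + G = (23979 - 1*(-6137)) + 2325 = (23979 + 6137) + 2325 = 30116 + 2325 = 32441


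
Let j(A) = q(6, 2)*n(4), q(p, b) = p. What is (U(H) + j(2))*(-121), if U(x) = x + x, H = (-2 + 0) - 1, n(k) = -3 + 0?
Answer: 2904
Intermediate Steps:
n(k) = -3
H = -3 (H = -2 - 1 = -3)
j(A) = -18 (j(A) = 6*(-3) = -18)
U(x) = 2*x
(U(H) + j(2))*(-121) = (2*(-3) - 18)*(-121) = (-6 - 18)*(-121) = -24*(-121) = 2904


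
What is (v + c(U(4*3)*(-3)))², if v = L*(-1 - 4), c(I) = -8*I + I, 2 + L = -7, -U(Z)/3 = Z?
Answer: 505521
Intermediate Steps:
U(Z) = -3*Z
L = -9 (L = -2 - 7 = -9)
c(I) = -7*I
v = 45 (v = -9*(-1 - 4) = -9*(-5) = 45)
(v + c(U(4*3)*(-3)))² = (45 - 7*(-12*3)*(-3))² = (45 - 7*(-3*12)*(-3))² = (45 - (-252)*(-3))² = (45 - 7*108)² = (45 - 756)² = (-711)² = 505521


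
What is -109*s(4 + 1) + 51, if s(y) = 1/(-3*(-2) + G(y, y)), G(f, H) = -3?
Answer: 44/3 ≈ 14.667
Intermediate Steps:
s(y) = 1/3 (s(y) = 1/(-3*(-2) - 3) = 1/(6 - 3) = 1/3)
-109*s(4 + 1) + 51 = -109*1/3 + 51 = -109/3 + 51 = 44/3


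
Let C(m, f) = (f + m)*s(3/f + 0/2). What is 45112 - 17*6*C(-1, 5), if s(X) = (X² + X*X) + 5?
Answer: 1069456/25 ≈ 42778.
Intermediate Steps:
s(X) = 5 + 2*X² (s(X) = (X² + X²) + 5 = 2*X² + 5 = 5 + 2*X²)
C(m, f) = (5 + 18/f²)*(f + m) (C(m, f) = (f + m)*(5 + 2*(3/f + 0/2)²) = (f + m)*(5 + 2*(3/f + 0*(½))²) = (f + m)*(5 + 2*(3/f + 0)²) = (f + m)*(5 + 2*(3/f)²) = (f + m)*(5 + 2*(9/f²)) = (f + m)*(5 + 18/f²) = (5 + 18/f²)*(f + m))
45112 - 17*6*C(-1, 5) = 45112 - 17*6*(18 + 5*5²)*(5 - 1)/5² = 45112 - 102*(1/25)*(18 + 5*25)*4 = 45112 - 102*(1/25)*(18 + 125)*4 = 45112 - 102*(1/25)*143*4 = 45112 - 102*572/25 = 45112 - 1*58344/25 = 45112 - 58344/25 = 1069456/25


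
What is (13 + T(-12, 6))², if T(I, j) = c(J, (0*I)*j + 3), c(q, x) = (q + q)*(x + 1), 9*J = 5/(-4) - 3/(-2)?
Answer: 14161/81 ≈ 174.83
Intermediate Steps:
J = 1/36 (J = (5/(-4) - 3/(-2))/9 = (5*(-¼) - 3*(-½))/9 = (-5/4 + 3/2)/9 = (⅑)*(¼) = 1/36 ≈ 0.027778)
c(q, x) = 2*q*(1 + x) (c(q, x) = (2*q)*(1 + x) = 2*q*(1 + x))
T(I, j) = 2/9 (T(I, j) = 2*(1/36)*(1 + ((0*I)*j + 3)) = 2*(1/36)*(1 + (0*j + 3)) = 2*(1/36)*(1 + (0 + 3)) = 2*(1/36)*(1 + 3) = 2*(1/36)*4 = 2/9)
(13 + T(-12, 6))² = (13 + 2/9)² = (119/9)² = 14161/81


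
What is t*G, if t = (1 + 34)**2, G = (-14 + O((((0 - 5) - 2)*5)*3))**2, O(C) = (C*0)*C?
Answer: 240100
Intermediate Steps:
O(C) = 0 (O(C) = 0*C = 0)
G = 196 (G = (-14 + 0)**2 = (-14)**2 = 196)
t = 1225 (t = 35**2 = 1225)
t*G = 1225*196 = 240100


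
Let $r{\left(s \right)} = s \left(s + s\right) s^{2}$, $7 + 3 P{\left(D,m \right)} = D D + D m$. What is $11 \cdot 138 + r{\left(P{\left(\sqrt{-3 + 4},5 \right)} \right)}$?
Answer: $\frac{122960}{81} \approx 1518.0$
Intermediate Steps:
$P{\left(D,m \right)} = - \frac{7}{3} + \frac{D^{2}}{3} + \frac{D m}{3}$ ($P{\left(D,m \right)} = - \frac{7}{3} + \frac{D D + D m}{3} = - \frac{7}{3} + \frac{D^{2} + D m}{3} = - \frac{7}{3} + \left(\frac{D^{2}}{3} + \frac{D m}{3}\right) = - \frac{7}{3} + \frac{D^{2}}{3} + \frac{D m}{3}$)
$r{\left(s \right)} = 2 s^{4}$ ($r{\left(s \right)} = s 2 s s^{2} = 2 s^{2} s^{2} = 2 s^{4}$)
$11 \cdot 138 + r{\left(P{\left(\sqrt{-3 + 4},5 \right)} \right)} = 11 \cdot 138 + 2 \left(- \frac{7}{3} + \frac{\left(\sqrt{-3 + 4}\right)^{2}}{3} + \frac{1}{3} \sqrt{-3 + 4} \cdot 5\right)^{4} = 1518 + 2 \left(- \frac{7}{3} + \frac{\left(\sqrt{1}\right)^{2}}{3} + \frac{1}{3} \sqrt{1} \cdot 5\right)^{4} = 1518 + 2 \left(- \frac{7}{3} + \frac{1^{2}}{3} + \frac{1}{3} \cdot 1 \cdot 5\right)^{4} = 1518 + 2 \left(- \frac{7}{3} + \frac{1}{3} \cdot 1 + \frac{5}{3}\right)^{4} = 1518 + 2 \left(- \frac{7}{3} + \frac{1}{3} + \frac{5}{3}\right)^{4} = 1518 + 2 \left(- \frac{1}{3}\right)^{4} = 1518 + 2 \cdot \frac{1}{81} = 1518 + \frac{2}{81} = \frac{122960}{81}$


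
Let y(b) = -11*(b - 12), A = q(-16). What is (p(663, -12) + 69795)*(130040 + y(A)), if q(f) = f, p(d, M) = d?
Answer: 9184059384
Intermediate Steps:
A = -16
y(b) = 132 - 11*b (y(b) = -11*(-12 + b) = 132 - 11*b)
(p(663, -12) + 69795)*(130040 + y(A)) = (663 + 69795)*(130040 + (132 - 11*(-16))) = 70458*(130040 + (132 + 176)) = 70458*(130040 + 308) = 70458*130348 = 9184059384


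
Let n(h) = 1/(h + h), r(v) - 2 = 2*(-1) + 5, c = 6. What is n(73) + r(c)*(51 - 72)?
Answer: -15329/146 ≈ -104.99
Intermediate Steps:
r(v) = 5 (r(v) = 2 + (2*(-1) + 5) = 2 + (-2 + 5) = 2 + 3 = 5)
n(h) = 1/(2*h)
n(73) + r(c)*(51 - 72) = (½)/73 + 5*(51 - 72) = (½)*(1/73) + 5*(-21) = 1/146 - 105 = -15329/146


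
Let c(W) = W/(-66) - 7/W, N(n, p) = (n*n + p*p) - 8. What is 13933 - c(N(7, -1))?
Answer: 919631/66 ≈ 13934.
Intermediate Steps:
N(n, p) = -8 + n² + p² (N(n, p) = (n² + p²) - 8 = -8 + n² + p²)
c(W) = -7/W - W/66 (c(W) = W*(-1/66) - 7/W = -W/66 - 7/W = -7/W - W/66)
13933 - c(N(7, -1)) = 13933 - (-7/(-8 + 7² + (-1)²) - (-8 + 7² + (-1)²)/66) = 13933 - (-7/(-8 + 49 + 1) - (-8 + 49 + 1)/66) = 13933 - (-7/42 - 1/66*42) = 13933 - (-7*1/42 - 7/11) = 13933 - (-⅙ - 7/11) = 13933 - 1*(-53/66) = 13933 + 53/66 = 919631/66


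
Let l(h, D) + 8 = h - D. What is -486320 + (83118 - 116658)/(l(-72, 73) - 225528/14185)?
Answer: -388221913220/798611 ≈ -4.8612e+5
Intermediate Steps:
l(h, D) = -8 + h - D (l(h, D) = -8 + (h - D) = -8 + h - D)
-486320 + (83118 - 116658)/(l(-72, 73) - 225528/14185) = -486320 + (83118 - 116658)/((-8 - 72 - 1*73) - 225528/14185) = -486320 - 33540/((-8 - 72 - 73) - 225528*1/14185) = -486320 - 33540/(-153 - 225528/14185) = -486320 - 33540/(-2395833/14185) = -486320 - 33540*(-14185/2395833) = -486320 + 158588300/798611 = -388221913220/798611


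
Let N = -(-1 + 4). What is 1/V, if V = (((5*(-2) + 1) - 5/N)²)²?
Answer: 81/234256 ≈ 0.00034578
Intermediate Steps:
N = -3 (N = -1*3 = -3)
V = 234256/81 (V = (((5*(-2) + 1) - 5/(-3))²)² = (((-10 + 1) - 5*(-⅓))²)² = ((-9 + 5/3)²)² = ((-22/3)²)² = (484/9)² = 234256/81 ≈ 2892.1)
1/V = 1/(234256/81) = 81/234256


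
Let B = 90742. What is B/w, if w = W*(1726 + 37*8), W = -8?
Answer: -45371/8088 ≈ -5.6097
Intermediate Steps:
w = -16176 (w = -8*(1726 + 37*8) = -8*(1726 + 296) = -8*2022 = -16176)
B/w = 90742/(-16176) = 90742*(-1/16176) = -45371/8088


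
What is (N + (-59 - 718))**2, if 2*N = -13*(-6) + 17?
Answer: 2128681/4 ≈ 5.3217e+5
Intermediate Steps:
N = 95/2 (N = (-13*(-6) + 17)/2 = (78 + 17)/2 = (1/2)*95 = 95/2 ≈ 47.500)
(N + (-59 - 718))**2 = (95/2 + (-59 - 718))**2 = (95/2 - 777)**2 = (-1459/2)**2 = 2128681/4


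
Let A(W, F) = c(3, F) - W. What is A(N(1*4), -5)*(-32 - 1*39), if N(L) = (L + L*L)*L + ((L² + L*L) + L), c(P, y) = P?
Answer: 8023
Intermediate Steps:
N(L) = L + 2*L² + L*(L + L²) (N(L) = (L + L²)*L + ((L² + L²) + L) = L*(L + L²) + (2*L² + L) = L*(L + L²) + (L + 2*L²) = L + 2*L² + L*(L + L²))
A(W, F) = 3 - W
A(N(1*4), -5)*(-32 - 1*39) = (3 - 1*4*(1 + (1*4)² + 3*(1*4)))*(-32 - 1*39) = (3 - 4*(1 + 4² + 3*4))*(-32 - 39) = (3 - 4*(1 + 16 + 12))*(-71) = (3 - 4*29)*(-71) = (3 - 1*116)*(-71) = (3 - 116)*(-71) = -113*(-71) = 8023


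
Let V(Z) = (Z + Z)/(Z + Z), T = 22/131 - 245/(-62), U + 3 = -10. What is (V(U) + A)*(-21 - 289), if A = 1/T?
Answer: -12890110/33459 ≈ -385.25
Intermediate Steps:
U = -13 (U = -3 - 10 = -13)
T = 33459/8122 (T = 22*(1/131) - 245*(-1/62) = 22/131 + 245/62 = 33459/8122 ≈ 4.1196)
A = 8122/33459 (A = 1/(33459/8122) = 8122/33459 ≈ 0.24274)
V(Z) = 1 (V(Z) = (2*Z)/((2*Z)) = (2*Z)*(1/(2*Z)) = 1)
(V(U) + A)*(-21 - 289) = (1 + 8122/33459)*(-21 - 289) = (41581/33459)*(-310) = -12890110/33459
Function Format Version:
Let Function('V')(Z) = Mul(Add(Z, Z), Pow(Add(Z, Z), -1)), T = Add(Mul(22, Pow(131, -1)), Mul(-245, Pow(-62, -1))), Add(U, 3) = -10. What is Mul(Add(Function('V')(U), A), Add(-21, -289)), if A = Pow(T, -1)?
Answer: Rational(-12890110, 33459) ≈ -385.25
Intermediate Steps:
U = -13 (U = Add(-3, -10) = -13)
T = Rational(33459, 8122) (T = Add(Mul(22, Rational(1, 131)), Mul(-245, Rational(-1, 62))) = Add(Rational(22, 131), Rational(245, 62)) = Rational(33459, 8122) ≈ 4.1196)
A = Rational(8122, 33459) (A = Pow(Rational(33459, 8122), -1) = Rational(8122, 33459) ≈ 0.24274)
Function('V')(Z) = 1 (Function('V')(Z) = Mul(Mul(2, Z), Pow(Mul(2, Z), -1)) = Mul(Mul(2, Z), Mul(Rational(1, 2), Pow(Z, -1))) = 1)
Mul(Add(Function('V')(U), A), Add(-21, -289)) = Mul(Add(1, Rational(8122, 33459)), Add(-21, -289)) = Mul(Rational(41581, 33459), -310) = Rational(-12890110, 33459)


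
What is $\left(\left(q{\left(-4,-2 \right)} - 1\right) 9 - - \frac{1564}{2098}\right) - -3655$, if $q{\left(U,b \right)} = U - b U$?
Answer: $\frac{3712144}{1049} \approx 3538.7$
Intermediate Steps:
$q{\left(U,b \right)} = U - U b$
$\left(\left(q{\left(-4,-2 \right)} - 1\right) 9 - - \frac{1564}{2098}\right) - -3655 = \left(\left(- 4 \left(1 - -2\right) - 1\right) 9 - - \frac{1564}{2098}\right) - -3655 = \left(\left(- 4 \left(1 + 2\right) - 1\right) 9 - \left(-1564\right) \frac{1}{2098}\right) + 3655 = \left(\left(\left(-4\right) 3 - 1\right) 9 - - \frac{782}{1049}\right) + 3655 = \left(\left(-12 - 1\right) 9 + \frac{782}{1049}\right) + 3655 = \left(\left(-13\right) 9 + \frac{782}{1049}\right) + 3655 = \left(-117 + \frac{782}{1049}\right) + 3655 = - \frac{121951}{1049} + 3655 = \frac{3712144}{1049}$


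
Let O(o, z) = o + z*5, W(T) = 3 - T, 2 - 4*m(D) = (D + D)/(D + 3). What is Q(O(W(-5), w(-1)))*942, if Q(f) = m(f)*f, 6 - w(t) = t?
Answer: 60759/46 ≈ 1320.8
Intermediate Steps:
w(t) = 6 - t
m(D) = ½ - D/(2*(3 + D)) (m(D) = ½ - (D + D)/(4*(D + 3)) = ½ - 2*D/(4*(3 + D)) = ½ - D/(2*(3 + D)))
O(o, z) = o + 5*z
Q(f) = 3*f/(2*(3 + f)) (Q(f) = (3/(2*(3 + f)))*f = 3*f/(2*(3 + f)))
Q(O(W(-5), w(-1)))*942 = (3*((3 - 1*(-5)) + 5*(6 - 1*(-1)))/(2*(3 + ((3 - 1*(-5)) + 5*(6 - 1*(-1))))))*942 = (3*((3 + 5) + 5*(6 + 1))/(2*(3 + ((3 + 5) + 5*(6 + 1)))))*942 = (3*(8 + 5*7)/(2*(3 + (8 + 5*7))))*942 = (3*(8 + 35)/(2*(3 + (8 + 35))))*942 = ((3/2)*43/(3 + 43))*942 = ((3/2)*43/46)*942 = ((3/2)*43*(1/46))*942 = (129/92)*942 = 60759/46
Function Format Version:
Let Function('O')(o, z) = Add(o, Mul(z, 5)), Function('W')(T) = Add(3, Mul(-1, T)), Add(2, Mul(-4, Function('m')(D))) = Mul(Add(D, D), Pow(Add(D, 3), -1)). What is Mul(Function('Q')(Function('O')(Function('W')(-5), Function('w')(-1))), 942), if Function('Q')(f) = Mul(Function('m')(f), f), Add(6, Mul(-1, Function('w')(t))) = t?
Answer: Rational(60759, 46) ≈ 1320.8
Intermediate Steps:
Function('w')(t) = Add(6, Mul(-1, t))
Function('m')(D) = Add(Rational(1, 2), Mul(Rational(-1, 2), D, Pow(Add(3, D), -1))) (Function('m')(D) = Add(Rational(1, 2), Mul(Rational(-1, 4), Mul(Add(D, D), Pow(Add(D, 3), -1)))) = Add(Rational(1, 2), Mul(Rational(-1, 4), Mul(Mul(2, D), Pow(Add(3, D), -1)))) = Add(Rational(1, 2), Mul(Rational(-1, 4), Mul(2, D, Pow(Add(3, D), -1)))) = Add(Rational(1, 2), Mul(Rational(-1, 2), D, Pow(Add(3, D), -1))))
Function('O')(o, z) = Add(o, Mul(5, z))
Function('Q')(f) = Mul(Rational(3, 2), f, Pow(Add(3, f), -1)) (Function('Q')(f) = Mul(Mul(Rational(3, 2), Pow(Add(3, f), -1)), f) = Mul(Rational(3, 2), f, Pow(Add(3, f), -1)))
Mul(Function('Q')(Function('O')(Function('W')(-5), Function('w')(-1))), 942) = Mul(Mul(Rational(3, 2), Add(Add(3, Mul(-1, -5)), Mul(5, Add(6, Mul(-1, -1)))), Pow(Add(3, Add(Add(3, Mul(-1, -5)), Mul(5, Add(6, Mul(-1, -1))))), -1)), 942) = Mul(Mul(Rational(3, 2), Add(Add(3, 5), Mul(5, Add(6, 1))), Pow(Add(3, Add(Add(3, 5), Mul(5, Add(6, 1)))), -1)), 942) = Mul(Mul(Rational(3, 2), Add(8, Mul(5, 7)), Pow(Add(3, Add(8, Mul(5, 7))), -1)), 942) = Mul(Mul(Rational(3, 2), Add(8, 35), Pow(Add(3, Add(8, 35)), -1)), 942) = Mul(Mul(Rational(3, 2), 43, Pow(Add(3, 43), -1)), 942) = Mul(Mul(Rational(3, 2), 43, Pow(46, -1)), 942) = Mul(Mul(Rational(3, 2), 43, Rational(1, 46)), 942) = Mul(Rational(129, 92), 942) = Rational(60759, 46)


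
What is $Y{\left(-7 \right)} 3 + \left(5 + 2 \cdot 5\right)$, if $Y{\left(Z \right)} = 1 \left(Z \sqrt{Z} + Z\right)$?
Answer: $-6 - 21 i \sqrt{7} \approx -6.0 - 55.561 i$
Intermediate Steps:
$Y{\left(Z \right)} = Z + Z^{\frac{3}{2}}$ ($Y{\left(Z \right)} = 1 \left(Z^{\frac{3}{2}} + Z\right) = 1 \left(Z + Z^{\frac{3}{2}}\right) = Z + Z^{\frac{3}{2}}$)
$Y{\left(-7 \right)} 3 + \left(5 + 2 \cdot 5\right) = \left(-7 + \left(-7\right)^{\frac{3}{2}}\right) 3 + \left(5 + 2 \cdot 5\right) = \left(-7 - 7 i \sqrt{7}\right) 3 + \left(5 + 10\right) = \left(-21 - 21 i \sqrt{7}\right) + 15 = -6 - 21 i \sqrt{7}$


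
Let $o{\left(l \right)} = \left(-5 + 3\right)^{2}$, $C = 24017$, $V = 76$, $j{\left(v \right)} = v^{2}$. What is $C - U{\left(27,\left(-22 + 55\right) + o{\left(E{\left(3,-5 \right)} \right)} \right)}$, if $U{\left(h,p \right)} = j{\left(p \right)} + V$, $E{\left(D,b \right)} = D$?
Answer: $22572$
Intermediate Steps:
$o{\left(l \right)} = 4$ ($o{\left(l \right)} = \left(-2\right)^{2} = 4$)
$U{\left(h,p \right)} = 76 + p^{2}$ ($U{\left(h,p \right)} = p^{2} + 76 = 76 + p^{2}$)
$C - U{\left(27,\left(-22 + 55\right) + o{\left(E{\left(3,-5 \right)} \right)} \right)} = 24017 - \left(76 + \left(\left(-22 + 55\right) + 4\right)^{2}\right) = 24017 - \left(76 + \left(33 + 4\right)^{2}\right) = 24017 - \left(76 + 37^{2}\right) = 24017 - \left(76 + 1369\right) = 24017 - 1445 = 22572$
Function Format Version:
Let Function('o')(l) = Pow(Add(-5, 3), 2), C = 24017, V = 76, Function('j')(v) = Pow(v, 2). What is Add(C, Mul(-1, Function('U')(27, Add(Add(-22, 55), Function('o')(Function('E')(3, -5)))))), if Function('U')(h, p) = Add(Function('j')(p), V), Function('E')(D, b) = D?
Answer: 22572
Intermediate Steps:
Function('o')(l) = 4 (Function('o')(l) = Pow(-2, 2) = 4)
Function('U')(h, p) = Add(76, Pow(p, 2)) (Function('U')(h, p) = Add(Pow(p, 2), 76) = Add(76, Pow(p, 2)))
Add(C, Mul(-1, Function('U')(27, Add(Add(-22, 55), Function('o')(Function('E')(3, -5)))))) = Add(24017, Mul(-1, Add(76, Pow(Add(Add(-22, 55), 4), 2)))) = Add(24017, Mul(-1, Add(76, Pow(Add(33, 4), 2)))) = Add(24017, Mul(-1, Add(76, Pow(37, 2)))) = Add(24017, Mul(-1, Add(76, 1369))) = Add(24017, Mul(-1, 1445)) = Add(24017, -1445) = 22572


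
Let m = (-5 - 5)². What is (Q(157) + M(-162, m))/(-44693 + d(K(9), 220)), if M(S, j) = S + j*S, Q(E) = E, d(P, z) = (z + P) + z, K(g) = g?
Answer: 16205/44244 ≈ 0.36626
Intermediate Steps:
d(P, z) = P + 2*z (d(P, z) = (P + z) + z = P + 2*z)
m = 100 (m = (-10)² = 100)
M(S, j) = S + S*j
(Q(157) + M(-162, m))/(-44693 + d(K(9), 220)) = (157 - 162*(1 + 100))/(-44693 + (9 + 2*220)) = (157 - 162*101)/(-44693 + (9 + 440)) = (157 - 16362)/(-44693 + 449) = -16205/(-44244) = -16205*(-1/44244) = 16205/44244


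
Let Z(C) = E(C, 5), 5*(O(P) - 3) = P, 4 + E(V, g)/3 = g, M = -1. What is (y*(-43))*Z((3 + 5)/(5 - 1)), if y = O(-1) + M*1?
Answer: -1161/5 ≈ -232.20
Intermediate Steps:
E(V, g) = -12 + 3*g
O(P) = 3 + P/5
Z(C) = 3 (Z(C) = -12 + 3*5 = -12 + 15 = 3)
y = 9/5 (y = (3 + (⅕)*(-1)) - 1*1 = (3 - ⅕) - 1 = 14/5 - 1 = 9/5 ≈ 1.8000)
(y*(-43))*Z((3 + 5)/(5 - 1)) = ((9/5)*(-43))*3 = -387/5*3 = -1161/5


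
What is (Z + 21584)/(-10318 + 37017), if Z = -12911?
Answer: 8673/26699 ≈ 0.32484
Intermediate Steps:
(Z + 21584)/(-10318 + 37017) = (-12911 + 21584)/(-10318 + 37017) = 8673/26699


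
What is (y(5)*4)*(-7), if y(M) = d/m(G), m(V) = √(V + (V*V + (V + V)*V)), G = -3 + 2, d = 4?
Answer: -56*√2 ≈ -79.196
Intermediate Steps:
G = -1
m(V) = √(V + 3*V²) (m(V) = √(V + (V² + (2*V)*V)) = √(V + (V² + 2*V²)) = √(V + 3*V²))
y(M) = 2*√2 (y(M) = 4/(√(-(1 + 3*(-1)))) = 4/(√(-(1 - 3))) = 4/(√(-1*(-2))) = 4/(√2) = 4*(√2/2) = 2*√2)
(y(5)*4)*(-7) = ((2*√2)*4)*(-7) = (8*√2)*(-7) = -56*√2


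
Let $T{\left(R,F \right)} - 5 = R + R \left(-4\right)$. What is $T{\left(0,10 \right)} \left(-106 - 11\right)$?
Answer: $-585$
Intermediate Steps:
$T{\left(R,F \right)} = 5 - 3 R$ ($T{\left(R,F \right)} = 5 + \left(R + R \left(-4\right)\right) = 5 + \left(R - 4 R\right) = 5 - 3 R$)
$T{\left(0,10 \right)} \left(-106 - 11\right) = \left(5 - 0\right) \left(-106 - 11\right) = \left(5 + 0\right) \left(-117\right) = 5 \left(-117\right) = -585$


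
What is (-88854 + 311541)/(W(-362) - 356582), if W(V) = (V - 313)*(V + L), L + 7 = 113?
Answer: -222687/183782 ≈ -1.2117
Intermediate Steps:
L = 106 (L = -7 + 113 = 106)
W(V) = (-313 + V)*(106 + V) (W(V) = (V - 313)*(V + 106) = (-313 + V)*(106 + V))
(-88854 + 311541)/(W(-362) - 356582) = (-88854 + 311541)/((-33178 + (-362)² - 207*(-362)) - 356582) = 222687/((-33178 + 131044 + 74934) - 356582) = 222687/(172800 - 356582) = 222687/(-183782) = 222687*(-1/183782) = -222687/183782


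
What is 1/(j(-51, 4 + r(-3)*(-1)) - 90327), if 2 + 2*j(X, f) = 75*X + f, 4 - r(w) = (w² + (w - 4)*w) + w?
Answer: -1/92227 ≈ -1.0843e-5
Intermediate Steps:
r(w) = 4 - w - w² - w*(-4 + w) (r(w) = 4 - ((w² + (w - 4)*w) + w) = 4 - ((w² + (-4 + w)*w) + w) = 4 - ((w² + w*(-4 + w)) + w) = 4 - (w + w² + w*(-4 + w)) = 4 + (-w - w² - w*(-4 + w)) = 4 - w - w² - w*(-4 + w))
j(X, f) = -1 + f/2 + 75*X/2 (j(X, f) = -1 + (75*X + f)/2 = -1 + (f + 75*X)/2 = -1 + (f/2 + 75*X/2) = -1 + f/2 + 75*X/2)
1/(j(-51, 4 + r(-3)*(-1)) - 90327) = 1/((-1 + (4 + (4 - 2*(-3)² + 3*(-3))*(-1))/2 + (75/2)*(-51)) - 90327) = 1/((-1 + (4 + (4 - 2*9 - 9)*(-1))/2 - 3825/2) - 90327) = 1/((-1 + (4 + (4 - 18 - 9)*(-1))/2 - 3825/2) - 90327) = 1/((-1 + (4 - 23*(-1))/2 - 3825/2) - 90327) = 1/((-1 + (4 + 23)/2 - 3825/2) - 90327) = 1/((-1 + (½)*27 - 3825/2) - 90327) = 1/((-1 + 27/2 - 3825/2) - 90327) = 1/(-1900 - 90327) = 1/(-92227) = -1/92227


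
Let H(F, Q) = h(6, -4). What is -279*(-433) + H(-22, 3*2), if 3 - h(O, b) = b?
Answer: 120814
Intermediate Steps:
h(O, b) = 3 - b
H(F, Q) = 7 (H(F, Q) = 3 - 1*(-4) = 3 + 4 = 7)
-279*(-433) + H(-22, 3*2) = -279*(-433) + 7 = 120807 + 7 = 120814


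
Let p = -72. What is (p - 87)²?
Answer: 25281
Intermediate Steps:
(p - 87)² = (-72 - 87)² = (-159)² = 25281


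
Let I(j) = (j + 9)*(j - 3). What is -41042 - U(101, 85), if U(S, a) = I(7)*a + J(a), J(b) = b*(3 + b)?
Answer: -53962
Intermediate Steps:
I(j) = (-3 + j)*(9 + j) (I(j) = (9 + j)*(-3 + j) = (-3 + j)*(9 + j))
U(S, a) = 64*a + a*(3 + a) (U(S, a) = (-27 + 7**2 + 6*7)*a + a*(3 + a) = (-27 + 49 + 42)*a + a*(3 + a) = 64*a + a*(3 + a))
-41042 - U(101, 85) = -41042 - 85*(67 + 85) = -41042 - 85*152 = -41042 - 1*12920 = -41042 - 12920 = -53962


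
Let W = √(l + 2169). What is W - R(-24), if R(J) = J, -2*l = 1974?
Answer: 24 + √1182 ≈ 58.380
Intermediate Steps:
l = -987 (l = -½*1974 = -987)
W = √1182 (W = √(-987 + 2169) = √1182 ≈ 34.380)
W - R(-24) = √1182 - 1*(-24) = √1182 + 24 = 24 + √1182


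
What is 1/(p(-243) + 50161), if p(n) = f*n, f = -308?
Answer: 1/125005 ≈ 7.9997e-6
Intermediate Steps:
p(n) = -308*n
1/(p(-243) + 50161) = 1/(-308*(-243) + 50161) = 1/(74844 + 50161) = 1/125005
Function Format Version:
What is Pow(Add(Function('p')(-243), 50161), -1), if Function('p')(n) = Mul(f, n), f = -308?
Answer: Rational(1, 125005) ≈ 7.9997e-6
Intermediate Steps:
Function('p')(n) = Mul(-308, n)
Pow(Add(Function('p')(-243), 50161), -1) = Pow(Add(Mul(-308, -243), 50161), -1) = Pow(Add(74844, 50161), -1) = Pow(125005, -1) = Rational(1, 125005)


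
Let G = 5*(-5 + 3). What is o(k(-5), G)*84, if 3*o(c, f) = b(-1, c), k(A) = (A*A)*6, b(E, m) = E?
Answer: -28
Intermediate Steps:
k(A) = 6*A**2 (k(A) = A**2*6 = 6*A**2)
G = -10 (G = 5*(-2) = -10)
o(c, f) = -1/3 (o(c, f) = (1/3)*(-1) = -1/3)
o(k(-5), G)*84 = -1/3*84 = -28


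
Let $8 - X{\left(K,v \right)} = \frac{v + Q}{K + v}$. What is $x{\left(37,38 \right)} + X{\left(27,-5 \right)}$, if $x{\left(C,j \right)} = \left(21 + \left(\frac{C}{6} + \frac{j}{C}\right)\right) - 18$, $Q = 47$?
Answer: $\frac{39767}{2442} \approx 16.285$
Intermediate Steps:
$x{\left(C,j \right)} = 3 + \frac{C}{6} + \frac{j}{C}$ ($x{\left(C,j \right)} = \left(21 + \left(C \frac{1}{6} + \frac{j}{C}\right)\right) - 18 = \left(21 + \left(\frac{C}{6} + \frac{j}{C}\right)\right) - 18 = \left(21 + \frac{C}{6} + \frac{j}{C}\right) - 18 = 3 + \frac{C}{6} + \frac{j}{C}$)
$X{\left(K,v \right)} = 8 - \frac{47 + v}{K + v}$ ($X{\left(K,v \right)} = 8 - \frac{v + 47}{K + v} = 8 - \frac{47 + v}{K + v}$)
$x{\left(37,38 \right)} + X{\left(27,-5 \right)} = \left(3 + \frac{1}{6} \cdot 37 + \frac{38}{37}\right) + \frac{-47 + 7 \left(-5\right) + 8 \cdot 27}{27 - 5} = \left(3 + \frac{37}{6} + 38 \cdot \frac{1}{37}\right) + \frac{-47 - 35 + 216}{22} = \left(3 + \frac{37}{6} + \frac{38}{37}\right) + \frac{1}{22} \cdot 134 = \frac{2263}{222} + \frac{67}{11} = \frac{39767}{2442}$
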